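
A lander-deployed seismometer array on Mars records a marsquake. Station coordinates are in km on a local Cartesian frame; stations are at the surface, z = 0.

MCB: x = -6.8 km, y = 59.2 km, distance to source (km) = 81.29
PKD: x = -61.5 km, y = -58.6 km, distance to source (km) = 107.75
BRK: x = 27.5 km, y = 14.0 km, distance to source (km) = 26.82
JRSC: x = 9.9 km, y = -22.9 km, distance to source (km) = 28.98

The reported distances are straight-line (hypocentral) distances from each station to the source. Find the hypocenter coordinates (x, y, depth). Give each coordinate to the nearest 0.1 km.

Each station gives a sphere (x−x_i)² + (y−y_i)² + z² = d_i² (stations at z=0).
Subtracting the MCB sphere from PKD and BRK: z² cancels, leaving linear equations in x and y:
-109.4 x − 235.6 y = -1336.67
68.6 x − 90.4 y = 3290.12
Solving: x ≈ 34.392, y ≈ -10.297 km (keep extra digits for the depth step; rounded: 34.4, -10.3).
Then from the MCB sphere: z² = 81.29² − (x + 6.8)² − (y − 59.2)² with x = 34.392, y = -10.297, so z ≈ 9.025 ≈ 9.0 km.
Check against JRSC (with the unrounded solution): distance 28.99 ≈ 28.98 km. ✓

(34.4, -10.3, 9.0)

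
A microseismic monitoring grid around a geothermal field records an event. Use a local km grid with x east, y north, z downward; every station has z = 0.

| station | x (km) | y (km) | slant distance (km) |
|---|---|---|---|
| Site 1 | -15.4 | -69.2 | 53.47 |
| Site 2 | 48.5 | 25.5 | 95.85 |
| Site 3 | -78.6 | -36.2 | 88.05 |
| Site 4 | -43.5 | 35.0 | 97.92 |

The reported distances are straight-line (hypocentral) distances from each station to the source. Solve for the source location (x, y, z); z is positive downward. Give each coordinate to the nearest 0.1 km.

Each station gives a sphere (x−x_i)² + (y−y_i)² + z² = d_i² (stations at z=0).
Subtracting the Site 1 sphere from Site 2 and Site 3: z² cancels, leaving linear equations in x and y:
127.8 x + 189.4 y = -8351.48
-126.4 x + 66.0 y = -2431.16
Solving: x ≈ -2.803, y ≈ -42.203 km (keep extra digits for the depth step; rounded: -2.8, -42.2).
Then from the Site 1 sphere: z² = 53.47² − (x + 15.4)² − (y + 69.2)² with x = -2.803, y = -42.203, so z ≈ 44.402 ≈ 44.4 km.
Check against Site 4 (with the unrounded solution): distance 97.92 ≈ 97.92 km. ✓

(-2.8, -42.2, 44.4)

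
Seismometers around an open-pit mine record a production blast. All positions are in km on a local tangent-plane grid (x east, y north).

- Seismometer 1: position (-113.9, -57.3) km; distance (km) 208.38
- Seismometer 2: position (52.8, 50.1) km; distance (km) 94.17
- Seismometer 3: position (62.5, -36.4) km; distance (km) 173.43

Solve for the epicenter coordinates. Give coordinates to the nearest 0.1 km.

Circle about each station: (x + 113.9)² + (y + 57.3)² = 208.38²; (x − 52.8)² + (y − 50.1)² = 94.17²; (x − 62.5)² + (y + 36.4)² = 173.43².
Subtracting the Seismometer 1 equation from the Seismometer 2 and Seismometer 3 equations removes the quadratic terms:
333.4 x + 214.8 y = 23595.59
352.8 x + 41.8 y = 2318.97
Solving the 2×2 system: x ≈ -7.9, y ≈ 122.1 km.

(-7.9, 122.1)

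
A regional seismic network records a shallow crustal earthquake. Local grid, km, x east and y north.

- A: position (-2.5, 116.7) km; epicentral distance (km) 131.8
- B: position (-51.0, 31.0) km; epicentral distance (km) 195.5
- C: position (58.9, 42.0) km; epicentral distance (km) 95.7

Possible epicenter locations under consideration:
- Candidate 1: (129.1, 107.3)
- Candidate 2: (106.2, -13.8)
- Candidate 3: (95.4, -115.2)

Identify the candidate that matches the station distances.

For each candidate, compare |candidate − station| to the reported distance:
Candidate 1: residuals A 0.1, B 0.1, C 0.2 → max 0.2 km
Candidate 2: residuals A 38.0, B 32.0, C 22.5 → max 38.0 km
Candidate 3: residuals A 119.9, B 11.4, C 65.7 → max 119.9 km
Only Candidate 1 has all residuals ≈ 0.

Candidate 1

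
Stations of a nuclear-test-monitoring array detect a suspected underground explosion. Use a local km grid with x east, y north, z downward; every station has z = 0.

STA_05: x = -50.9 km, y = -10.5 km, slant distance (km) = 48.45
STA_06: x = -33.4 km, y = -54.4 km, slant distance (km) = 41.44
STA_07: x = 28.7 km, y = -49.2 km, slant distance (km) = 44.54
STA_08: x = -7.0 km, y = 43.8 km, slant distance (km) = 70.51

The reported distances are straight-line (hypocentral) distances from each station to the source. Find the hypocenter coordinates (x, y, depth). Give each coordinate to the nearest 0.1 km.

(-6.7, -25.5, 13.0)

Each station gives a sphere (x−x_i)² + (y−y_i)² + z² = d_i² (stations at z=0).
Subtracting the STA_05 sphere from STA_06 and STA_07: z² cancels, leaving linear equations in x and y:
35.0 x − 87.8 y = 2003.99
159.2 x − 77.4 y = 906.86
Solving: x ≈ -6.699, y ≈ -25.495 km (keep extra digits for the depth step; rounded: -6.7, -25.5).
Then from the STA_05 sphere: z² = 48.45² − (x + 50.9)² − (y + 10.5)² with x = -6.699, y = -25.495, so z ≈ 12.993 ≈ 13.0 km.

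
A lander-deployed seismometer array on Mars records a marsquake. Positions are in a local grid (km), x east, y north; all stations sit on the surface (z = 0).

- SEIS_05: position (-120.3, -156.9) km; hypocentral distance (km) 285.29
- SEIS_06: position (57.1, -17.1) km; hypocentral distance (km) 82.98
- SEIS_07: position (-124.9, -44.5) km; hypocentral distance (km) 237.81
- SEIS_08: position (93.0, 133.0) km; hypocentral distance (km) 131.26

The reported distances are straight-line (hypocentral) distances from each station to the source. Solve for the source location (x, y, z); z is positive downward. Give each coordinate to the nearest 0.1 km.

Each station gives a sphere (x−x_i)² + (y−y_i)² + z² = d_i² (stations at z=0).
Subtracting the SEIS_05 sphere from SEIS_06 and SEIS_07: z² cancels, leaving linear equations in x and y:
354.8 x + 279.6 y = 38967.82
-9.2 x + 224.8 y = 3327.35
Solving: x ≈ 95.099, y ≈ 18.693 km (keep extra digits for the depth step; rounded: 95.1, 18.7).
Then from the SEIS_05 sphere: z² = 285.29² − (x + 120.3)² − (y + 156.9)² with x = 95.099, y = 18.693, so z ≈ 64.504 ≈ 64.5 km.

(95.1, 18.7, 64.5)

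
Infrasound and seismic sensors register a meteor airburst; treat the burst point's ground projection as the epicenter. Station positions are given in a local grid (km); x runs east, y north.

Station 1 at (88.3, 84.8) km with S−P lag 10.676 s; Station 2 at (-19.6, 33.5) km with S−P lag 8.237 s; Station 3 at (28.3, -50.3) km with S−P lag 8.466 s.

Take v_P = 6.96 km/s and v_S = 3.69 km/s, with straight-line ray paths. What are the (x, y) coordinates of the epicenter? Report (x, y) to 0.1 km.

x ≈ 42.3 km, y ≈ 14.7 km

Distance from S−P lag: d = Δt · v_P v_S / (v_P − v_S) = Δt · (6.96·3.69)/(6.96−3.69) ≈ 7.8539·Δt.
So d_Station 1 = 83.85, d_Station 2 = 64.69, d_Station 3 = 66.49 km.
Circle about each station: (x − 88.3)² + (y − 84.8)² = 83.85²; (x + 19.6)² + (y − 33.5)² = 64.69²; (x − 28.3)² + (y + 50.3)² = 66.49².
Subtracting pairs of circle equations eliminates x²+y² and gives linear equations (the radical axes):
-215.8 x − 102.6 y = -10635.49
-120.0 x − 270.2 y = -9047.05
Solving the 2×2 system: x ≈ 42.3, y ≈ 14.7 km.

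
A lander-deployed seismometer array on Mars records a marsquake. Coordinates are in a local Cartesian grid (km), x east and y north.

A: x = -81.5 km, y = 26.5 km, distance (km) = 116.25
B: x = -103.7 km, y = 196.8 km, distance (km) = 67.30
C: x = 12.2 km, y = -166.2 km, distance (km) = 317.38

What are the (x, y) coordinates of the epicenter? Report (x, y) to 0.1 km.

Circle about each station: (x + 81.5)² + (y − 26.5)² = 116.25²; (x + 103.7)² + (y − 196.8)² = 67.30²; (x − 12.2)² + (y + 166.2)² = 317.38².
Subtracting the A equation from the B and C equations removes the quadratic terms:
-44.4 x + 340.6 y = 51124.20
187.4 x − 385.4 y = -66789.22
Solving the 2×2 system: x ≈ -65.2, y ≈ 141.6 km.

(-65.2, 141.6)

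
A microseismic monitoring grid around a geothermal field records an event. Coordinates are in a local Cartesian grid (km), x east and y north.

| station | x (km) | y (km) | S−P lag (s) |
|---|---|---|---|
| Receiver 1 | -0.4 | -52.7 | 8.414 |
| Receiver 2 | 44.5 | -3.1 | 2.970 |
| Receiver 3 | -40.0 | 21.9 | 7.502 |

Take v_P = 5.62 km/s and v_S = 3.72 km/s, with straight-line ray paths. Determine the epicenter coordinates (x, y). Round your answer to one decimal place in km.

Distance from S−P lag: d = Δt · v_P v_S / (v_P − v_S) = Δt · (5.62·3.72)/(5.62−3.72) ≈ 11.0034·Δt.
So d_Receiver 1 = 92.58, d_Receiver 2 = 32.68, d_Receiver 3 = 82.55 km.
Circle about each station: (x + 0.4)² + (y + 52.7)² = 92.58²; (x − 44.5)² + (y + 3.1)² = 32.68²; (x + 40.0)² + (y − 21.9)² = 82.55².
Subtracting pairs of circle equations eliminates x²+y² and gives linear equations (the radical axes):
89.8 x + 99.2 y = 6715.48
-79.2 x + 149.2 y = 1058.71
Solving the 2×2 system: x ≈ 42.2, y ≈ 29.5 km.

(42.2, 29.5)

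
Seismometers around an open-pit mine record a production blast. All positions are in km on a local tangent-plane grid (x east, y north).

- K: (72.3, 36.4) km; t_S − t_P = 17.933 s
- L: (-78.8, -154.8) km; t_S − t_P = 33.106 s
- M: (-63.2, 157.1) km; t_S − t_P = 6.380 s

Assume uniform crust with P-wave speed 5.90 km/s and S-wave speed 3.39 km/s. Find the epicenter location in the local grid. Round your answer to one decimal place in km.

x ≈ -51.6 km, y ≈ 107.6 km

Distance from S−P lag: d = Δt · v_P v_S / (v_P − v_S) = Δt · (5.90·3.39)/(5.90−3.39) ≈ 7.9685·Δt.
So d_K = 142.90, d_L = 263.81, d_M = 50.84 km.
Circle about each station: (x − 72.3)² + (y − 36.4)² = 142.90²; (x + 78.8)² + (y + 154.8)² = 263.81²; (x + 63.2)² + (y − 157.1)² = 50.84².
Subtracting the K equation from the L and M equations removes the quadratic terms:
-302.2 x − 382.4 y = -25555.08
-271.0 x + 241.4 y = 39958.10
Solving the 2×2 system: x ≈ -51.6, y ≈ 107.6 km.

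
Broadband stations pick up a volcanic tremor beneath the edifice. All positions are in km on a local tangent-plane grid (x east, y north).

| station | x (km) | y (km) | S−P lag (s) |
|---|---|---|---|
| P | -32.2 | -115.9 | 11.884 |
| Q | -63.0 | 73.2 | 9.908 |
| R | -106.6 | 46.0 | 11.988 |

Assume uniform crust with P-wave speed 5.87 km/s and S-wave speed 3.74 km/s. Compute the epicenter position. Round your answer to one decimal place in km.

Distance from S−P lag: d = Δt · v_P v_S / (v_P − v_S) = Δt · (5.87·3.74)/(5.87−3.74) ≈ 10.3069·Δt.
So d_P = 122.49, d_Q = 102.12, d_R = 123.56 km.
Circle about each station: (x + 32.2)² + (y + 115.9)² = 122.49²; (x + 63.0)² + (y − 73.2)² = 102.12²; (x + 106.6)² + (y − 46.0)² = 123.56².
Subtracting the P equation from the Q and R equations removes the quadratic terms:
-61.6 x + 378.2 y = -567.10
-148.8 x + 323.8 y = -1253.36
Solving the 2×2 system: x ≈ 8.0, y ≈ -0.2 km.

x ≈ 8.0 km, y ≈ -0.2 km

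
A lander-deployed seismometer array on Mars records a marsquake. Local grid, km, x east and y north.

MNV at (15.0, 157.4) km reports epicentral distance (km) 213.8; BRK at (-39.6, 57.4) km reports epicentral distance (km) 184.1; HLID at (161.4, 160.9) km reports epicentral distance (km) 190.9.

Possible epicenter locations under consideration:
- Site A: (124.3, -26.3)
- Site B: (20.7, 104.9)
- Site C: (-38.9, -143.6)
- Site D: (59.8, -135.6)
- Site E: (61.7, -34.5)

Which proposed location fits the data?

Site A

For each candidate, compare |candidate − station| to the reported distance:
Site A: residuals MNV 0.0, BRK 0.1, HLID 0.1 → max 0.1 km
Site B: residuals MNV 161.0, BRK 107.3, HLID 39.5 → max 161.0 km
Site C: residuals MNV 92.0, BRK 16.9, HLID 173.6 → max 173.6 km
Site D: residuals MNV 82.6, BRK 33.0, HLID 122.5 → max 122.5 km
Site E: residuals MNV 16.3, BRK 47.3, HLID 28.5 → max 47.3 km
Only Site A has all residuals ≈ 0.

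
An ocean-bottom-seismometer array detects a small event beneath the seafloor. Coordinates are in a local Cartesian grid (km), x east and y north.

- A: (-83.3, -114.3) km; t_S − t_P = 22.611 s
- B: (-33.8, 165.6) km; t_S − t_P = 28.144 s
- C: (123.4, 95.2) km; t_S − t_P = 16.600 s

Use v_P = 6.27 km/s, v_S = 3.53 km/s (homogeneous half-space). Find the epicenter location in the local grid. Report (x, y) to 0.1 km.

(79.5, -31.5)

Distance from S−P lag: d = Δt · v_P v_S / (v_P − v_S) = Δt · (6.27·3.53)/(6.27−3.53) ≈ 8.0778·Δt.
So d_A = 182.65, d_B = 227.34, d_C = 134.09 km.
Circle about each station: (x + 83.3)² + (y + 114.3)² = 182.65²; (x + 33.8)² + (y − 165.6)² = 227.34²; (x − 123.4)² + (y − 95.2)² = 134.09².
Subtracting the A equation from the B and C equations removes the quadratic terms:
99.0 x + 559.8 y = -9760.03
413.4 x + 419.0 y = 19668.11
Solving the 2×2 system: x ≈ 79.5, y ≈ -31.5 km.
Check against A (with the unrounded x, y): √((x + 83.3)²+(y + 114.3)²) = 182.65 ≈ 182.65 km. ✓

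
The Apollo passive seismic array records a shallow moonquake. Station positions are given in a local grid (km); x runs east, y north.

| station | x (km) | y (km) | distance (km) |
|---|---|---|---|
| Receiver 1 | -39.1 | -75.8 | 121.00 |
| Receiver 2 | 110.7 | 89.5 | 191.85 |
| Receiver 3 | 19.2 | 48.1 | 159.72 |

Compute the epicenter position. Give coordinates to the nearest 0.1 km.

Circle about each station: (x + 39.1)² + (y + 75.8)² = 121.00²; (x − 110.7)² + (y − 89.5)² = 191.85²; (x − 19.2)² + (y − 48.1)² = 159.72².
Subtracting the Receiver 1 equation from the Receiver 2 and Receiver 3 equations removes the quadratic terms:
299.6 x + 330.6 y = -9175.13
116.6 x + 247.8 y = -15461.68
Solving the 2×2 system: x ≈ 79.5, y ≈ -99.8 km.

79.5 km east, -99.8 km north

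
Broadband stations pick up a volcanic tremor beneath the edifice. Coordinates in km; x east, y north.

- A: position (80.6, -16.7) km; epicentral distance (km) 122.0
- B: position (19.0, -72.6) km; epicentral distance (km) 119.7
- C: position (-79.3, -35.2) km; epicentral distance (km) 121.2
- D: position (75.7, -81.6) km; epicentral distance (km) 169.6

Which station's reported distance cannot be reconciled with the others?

B

Solve using three stations at a time. Using A, C, D (subtract circle equations pairwise → linear system) gives (x, y) ≈ (-10.4, 64.5).
Distances from that point to each station vs reported:
  A: calculated 122.0 vs reported 122.0 → residual 0.0 km
  B: calculated 140.2 vs reported 119.7 → residual 20.5 km
  C: calculated 121.2 vs reported 121.2 → residual 0.0 km
  D: calculated 169.6 vs reported 169.6 → residual 0.0 km
A, C, D are mutually consistent (residuals ≈ 0); B is off by 20.5 km.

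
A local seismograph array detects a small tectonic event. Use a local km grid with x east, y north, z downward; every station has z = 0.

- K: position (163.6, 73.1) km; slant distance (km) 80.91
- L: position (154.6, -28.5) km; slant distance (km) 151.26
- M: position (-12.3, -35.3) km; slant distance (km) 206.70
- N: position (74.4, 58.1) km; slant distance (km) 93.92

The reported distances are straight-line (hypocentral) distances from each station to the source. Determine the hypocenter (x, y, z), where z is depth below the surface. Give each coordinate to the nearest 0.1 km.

Each station gives a sphere (x−x_i)² + (y−y_i)² + z² = d_i² (stations at z=0).
Subtracting the K sphere from L and M: z² cancels, leaving linear equations in x and y:
-18.0 x − 203.2 y = -23728.32
-351.8 x − 216.8 y = -66889.65
Solving: x ≈ 124.996, y ≈ 105.701 km (keep extra digits for the depth step; rounded: 125.0, 105.7).
Then from the K sphere: z² = 80.91² − (x − 163.6)² − (y − 73.1)² with x = 124.996, y = 105.701, so z ≈ 63.193 ≈ 63.2 km.

(125.0, 105.7, 63.2)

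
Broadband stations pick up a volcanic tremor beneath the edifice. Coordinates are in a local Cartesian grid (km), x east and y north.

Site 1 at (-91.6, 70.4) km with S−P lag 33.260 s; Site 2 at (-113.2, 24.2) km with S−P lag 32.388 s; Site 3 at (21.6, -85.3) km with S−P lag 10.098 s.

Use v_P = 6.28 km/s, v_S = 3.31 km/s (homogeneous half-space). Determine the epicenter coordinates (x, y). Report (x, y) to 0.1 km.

Distance from S−P lag: d = Δt · v_P v_S / (v_P − v_S) = Δt · (6.28·3.31)/(6.28−3.31) ≈ 6.9989·Δt.
So d_Site 1 = 232.78, d_Site 2 = 226.68, d_Site 3 = 70.68 km.
Circle about each station: (x + 91.6)² + (y − 70.4)² = 232.78²; (x + 113.2)² + (y − 24.2)² = 226.68²; (x − 21.6)² + (y + 85.3)² = 70.68².
Subtracting the Site 1 equation from the Site 2 and Site 3 equations removes the quadratic terms:
-43.2 x − 92.4 y = 2855.87
226.4 x − 311.4 y = 43586.80
Solving the 2×2 system: x ≈ 91.3, y ≈ -73.6 km.
Check against Site 1 (with the unrounded x, y): √((x + 91.6)²+(y − 70.4)²) = 232.78 ≈ 232.78 km. ✓

91.3 km east, -73.6 km north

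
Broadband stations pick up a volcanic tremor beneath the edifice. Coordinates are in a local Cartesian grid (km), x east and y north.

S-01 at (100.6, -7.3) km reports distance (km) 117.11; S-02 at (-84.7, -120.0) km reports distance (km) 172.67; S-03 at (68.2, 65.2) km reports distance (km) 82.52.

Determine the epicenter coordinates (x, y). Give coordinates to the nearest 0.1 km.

x ≈ -8.6 km, y ≈ 35.0 km

Circle about each station: (x − 100.6)² + (y + 7.3)² = 117.11²; (x + 84.7)² + (y + 120.0)² = 172.67²; (x − 68.2)² + (y − 65.2)² = 82.52².
Subtracting the S-01 equation from the S-02 and S-03 equations removes the quadratic terms:
-370.6 x − 225.4 y = -4699.74
-64.8 x + 145.0 y = 5633.83
Solving the 2×2 system: x ≈ -8.6, y ≈ 35.0 km.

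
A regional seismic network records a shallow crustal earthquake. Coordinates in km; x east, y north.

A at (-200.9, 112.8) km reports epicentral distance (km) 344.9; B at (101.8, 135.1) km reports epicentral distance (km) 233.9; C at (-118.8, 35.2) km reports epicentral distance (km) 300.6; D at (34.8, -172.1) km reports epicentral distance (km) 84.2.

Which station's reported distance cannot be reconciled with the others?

Solve using three stations at a time. Using A, B, D (subtract circle equations pairwise → linear system) gives (x, y) ≈ (72.9, -97.0).
Distances from that point to each station vs reported:
  A: calculated 344.9 vs reported 344.9 → residual 0.0 km
  B: calculated 233.9 vs reported 233.9 → residual 0.0 km
  C: calculated 232.8 vs reported 300.6 → residual 67.8 km
  D: calculated 84.2 vs reported 84.2 → residual 0.0 km
A, B, D are mutually consistent (residuals ≈ 0); C is off by 67.8 km.

C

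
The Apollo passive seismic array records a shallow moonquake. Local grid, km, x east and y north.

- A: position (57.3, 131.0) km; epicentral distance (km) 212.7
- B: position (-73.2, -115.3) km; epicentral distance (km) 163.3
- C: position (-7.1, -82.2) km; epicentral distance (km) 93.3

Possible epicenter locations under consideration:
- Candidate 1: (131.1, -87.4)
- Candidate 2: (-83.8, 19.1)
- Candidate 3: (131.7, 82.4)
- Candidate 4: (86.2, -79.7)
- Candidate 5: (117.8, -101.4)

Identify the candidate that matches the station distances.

Candidate 4

For each candidate, compare |candidate − station| to the reported distance:
Candidate 1: residuals A 17.8, B 42.9, C 45.0 → max 45.0 km
Candidate 2: residuals A 32.6, B 28.5, C 33.8 → max 33.8 km
Candidate 3: residuals A 123.8, B 121.4, C 122.0 → max 123.8 km
Candidate 4: residuals A 0.0, B 0.0, C 0.0 → max 0.0 km
Candidate 5: residuals A 27.4, B 28.2, C 33.1 → max 33.1 km
Only Candidate 4 has all residuals ≈ 0.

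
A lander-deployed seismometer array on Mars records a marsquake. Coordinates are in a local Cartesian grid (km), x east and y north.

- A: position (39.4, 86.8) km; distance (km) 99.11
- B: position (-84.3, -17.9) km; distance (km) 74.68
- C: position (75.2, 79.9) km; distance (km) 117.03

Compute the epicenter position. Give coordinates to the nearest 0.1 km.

Circle about each station: (x − 39.4)² + (y − 86.8)² = 99.11²; (x + 84.3)² + (y + 17.9)² = 74.68²; (x − 75.2)² + (y − 79.9)² = 117.03².
Subtracting the A equation from the B and C equations removes the quadratic terms:
-247.4 x − 209.4 y = 2585.99
71.6 x − 13.8 y = -920.78
Solving the 2×2 system: x ≈ -12.4, y ≈ 2.3 km.
Check against A (with the unrounded x, y): √((x − 39.4)²+(y − 86.8)²) = 99.11 ≈ 99.11 km. ✓

-12.4 km east, 2.3 km north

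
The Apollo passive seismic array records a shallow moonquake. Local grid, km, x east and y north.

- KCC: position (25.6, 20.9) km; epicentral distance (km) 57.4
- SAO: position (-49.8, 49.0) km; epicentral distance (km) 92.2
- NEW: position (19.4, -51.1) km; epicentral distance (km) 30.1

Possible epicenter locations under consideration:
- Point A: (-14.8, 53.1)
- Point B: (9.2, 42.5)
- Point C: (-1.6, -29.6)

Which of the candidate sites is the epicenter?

For each candidate, compare |candidate − station| to the reported distance:
Point A: residuals KCC 5.7, SAO 57.0, NEW 79.6 → max 79.6 km
Point B: residuals KCC 30.3, SAO 32.8, NEW 64.1 → max 64.1 km
Point C: residuals KCC 0.0, SAO 0.0, NEW 0.0 → max 0.0 km
Only Point C has all residuals ≈ 0.

Point C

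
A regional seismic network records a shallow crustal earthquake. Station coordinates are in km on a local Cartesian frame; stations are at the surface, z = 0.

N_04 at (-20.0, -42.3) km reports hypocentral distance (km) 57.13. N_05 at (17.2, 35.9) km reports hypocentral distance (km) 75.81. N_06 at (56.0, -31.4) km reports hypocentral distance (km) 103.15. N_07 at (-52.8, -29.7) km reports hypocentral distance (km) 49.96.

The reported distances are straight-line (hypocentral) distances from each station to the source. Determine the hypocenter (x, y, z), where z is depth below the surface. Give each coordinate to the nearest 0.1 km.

(-35.4, -2.9, 38.4)

Each station gives a sphere (x−x_i)² + (y−y_i)² + z² = d_i² (stations at z=0).
Subtracting the N_04 sphere from N_05 and N_06: z² cancels, leaving linear equations in x and y:
74.4 x + 156.4 y = -3087.96
152.0 x + 21.8 y = -5443.42
Solving: x ≈ -35.395, y ≈ -2.906 km (keep extra digits for the depth step; rounded: -35.4, -2.9).
Then from the N_04 sphere: z² = 57.13² − (x + 20.0)² − (y + 42.3)² with x = -35.395, y = -2.906, so z ≈ 38.405 ≈ 38.4 km.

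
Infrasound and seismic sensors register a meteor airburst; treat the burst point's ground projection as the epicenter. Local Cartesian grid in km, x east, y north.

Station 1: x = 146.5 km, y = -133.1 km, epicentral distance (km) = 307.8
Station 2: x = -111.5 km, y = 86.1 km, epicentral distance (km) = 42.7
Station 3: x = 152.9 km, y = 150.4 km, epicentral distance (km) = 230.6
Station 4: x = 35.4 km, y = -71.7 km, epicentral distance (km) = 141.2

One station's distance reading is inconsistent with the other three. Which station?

Station 4

Solve using three stations at a time. Using Station 1, Station 2, Station 3 (subtract circle equations pairwise → linear system) gives (x, y) ≈ (-68.8, 86.9).
Distances from that point to each station vs reported:
  Station 1: calculated 307.8 vs reported 307.8 → residual 0.0 km
  Station 2: calculated 42.7 vs reported 42.7 → residual 0.0 km
  Station 3: calculated 230.6 vs reported 230.6 → residual 0.0 km
  Station 4: calculated 189.7 vs reported 141.2 → residual 48.5 km
Station 1, Station 2, Station 3 are mutually consistent (residuals ≈ 0); Station 4 is off by 48.5 km.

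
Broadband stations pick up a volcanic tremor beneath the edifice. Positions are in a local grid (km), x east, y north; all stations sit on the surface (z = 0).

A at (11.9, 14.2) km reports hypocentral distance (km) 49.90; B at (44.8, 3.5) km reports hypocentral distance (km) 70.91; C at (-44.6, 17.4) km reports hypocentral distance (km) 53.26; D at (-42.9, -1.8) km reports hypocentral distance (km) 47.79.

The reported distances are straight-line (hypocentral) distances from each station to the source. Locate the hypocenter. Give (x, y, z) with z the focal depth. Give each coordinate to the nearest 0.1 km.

x ≈ -14.4 km, y ≈ -4.0 km, depth ≈ 38.3 km

Each station gives a sphere (x−x_i)² + (y−y_i)² + z² = d_i² (stations at z=0).
Subtracting the A sphere from B and C: z² cancels, leaving linear equations in x and y:
65.8 x − 21.4 y = -862.18
-113.0 x + 6.4 y = 1602.05
Solving: x ≈ -14.404, y ≈ -4.000 km (keep extra digits for the depth step; rounded: -14.4, -4.0).
Then from the A sphere: z² = 49.90² − (x − 11.9)² − (y − 14.2)² with x = -14.404, y = -4.000, so z ≈ 38.300 ≈ 38.3 km.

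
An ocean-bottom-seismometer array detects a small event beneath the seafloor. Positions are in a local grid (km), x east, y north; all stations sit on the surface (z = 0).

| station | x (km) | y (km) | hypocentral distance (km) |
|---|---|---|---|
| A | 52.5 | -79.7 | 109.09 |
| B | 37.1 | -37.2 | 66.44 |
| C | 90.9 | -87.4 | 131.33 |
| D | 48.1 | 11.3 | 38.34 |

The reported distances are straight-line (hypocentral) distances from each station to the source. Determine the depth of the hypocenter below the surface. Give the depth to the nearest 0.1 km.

Each station gives a sphere (x−x_i)² + (y−y_i)² + z² = d_i² (stations at z=0).
Subtracting the A sphere from B and C: z² cancels, leaving linear equations in x and y:
-30.8 x + 85.0 y = 1138.26
76.8 x − 15.4 y = 1446.29
Solving: x ≈ 23.203, y ≈ 21.799 km (keep extra digits for the depth step; rounded: 23.2, 21.8).
Then from the A sphere: z² = 109.09² − (x − 52.5)² − (y + 79.7)² with x = 23.203, y = 21.799, so z ≈ 27.208 ≈ 27.2 km.

z ≈ 27.2 km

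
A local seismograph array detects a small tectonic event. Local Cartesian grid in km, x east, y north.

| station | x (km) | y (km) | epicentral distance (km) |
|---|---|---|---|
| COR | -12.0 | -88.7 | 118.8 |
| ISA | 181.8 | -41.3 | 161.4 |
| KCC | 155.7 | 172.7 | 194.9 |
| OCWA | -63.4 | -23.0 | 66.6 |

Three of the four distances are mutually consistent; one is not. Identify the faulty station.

Solve using three stations at a time. Using COR, ISA, KCC (subtract circle equations pairwise → linear system) gives (x, y) ≈ (33.0, 21.3).
Distances from that point to each station vs reported:
  COR: calculated 118.8 vs reported 118.8 → residual 0.0 km
  ISA: calculated 161.4 vs reported 161.4 → residual 0.0 km
  KCC: calculated 194.9 vs reported 194.9 → residual 0.0 km
  OCWA: calculated 106.1 vs reported 66.6 → residual 39.5 km
COR, ISA, KCC are mutually consistent (residuals ≈ 0); OCWA is off by 39.5 km.

OCWA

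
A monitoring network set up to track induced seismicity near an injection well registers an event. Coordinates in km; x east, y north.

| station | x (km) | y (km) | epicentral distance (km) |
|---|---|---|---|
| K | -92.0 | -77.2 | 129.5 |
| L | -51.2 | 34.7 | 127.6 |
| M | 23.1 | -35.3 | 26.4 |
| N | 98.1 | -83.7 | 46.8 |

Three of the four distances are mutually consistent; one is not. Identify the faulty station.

N

Solve using three stations at a time. Using K, L, M (subtract circle equations pairwise → linear system) gives (x, y) ≈ (36.1, -58.3).
Distances from that point to each station vs reported:
  K: calculated 129.5 vs reported 129.5 → residual 0.0 km
  L: calculated 127.6 vs reported 127.6 → residual 0.0 km
  M: calculated 26.5 vs reported 26.4 → residual 0.1 km
  N: calculated 66.9 vs reported 46.8 → residual 20.1 km
K, L, M are mutually consistent (residuals ≈ 0); N is off by 20.1 km.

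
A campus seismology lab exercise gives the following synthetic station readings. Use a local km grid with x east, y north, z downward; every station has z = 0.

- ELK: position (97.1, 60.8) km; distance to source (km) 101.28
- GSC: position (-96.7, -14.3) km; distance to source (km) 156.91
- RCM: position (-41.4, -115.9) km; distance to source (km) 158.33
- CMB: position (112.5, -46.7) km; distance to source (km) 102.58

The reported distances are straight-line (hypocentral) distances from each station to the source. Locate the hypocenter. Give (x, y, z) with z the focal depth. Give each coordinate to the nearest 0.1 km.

x ≈ 46.3 km, y ≈ -0.1 km, depth ≈ 63.0 km

Each station gives a sphere (x−x_i)² + (y−y_i)² + z² = d_i² (stations at z=0).
Subtracting the ELK sphere from GSC and RCM: z² cancels, leaving linear equations in x and y:
-387.6 x − 150.2 y = -17932.78
-277.0 x − 353.4 y = -12789.03
Solving: x ≈ 46.308, y ≈ -0.109 km (keep extra digits for the depth step; rounded: 46.3, -0.1).
Then from the ELK sphere: z² = 101.28² − (x − 97.1)² − (y − 60.8)² with x = 46.308, y = -0.109, so z ≈ 62.991 ≈ 63.0 km.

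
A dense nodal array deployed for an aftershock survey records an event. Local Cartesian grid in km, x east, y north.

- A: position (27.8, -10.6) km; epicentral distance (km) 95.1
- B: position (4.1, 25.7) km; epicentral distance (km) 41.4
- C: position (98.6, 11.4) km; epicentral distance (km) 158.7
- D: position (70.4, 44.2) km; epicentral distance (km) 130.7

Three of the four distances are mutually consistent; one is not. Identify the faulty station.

B

Solve using three stations at a time. Using A, C, D (subtract circle equations pairwise → linear system) gives (x, y) ≈ (-59.3, 27.7).
Distances from that point to each station vs reported:
  A: calculated 95.1 vs reported 95.1 → residual 0.0 km
  B: calculated 63.4 vs reported 41.4 → residual 22.0 km
  C: calculated 158.7 vs reported 158.7 → residual 0.0 km
  D: calculated 130.7 vs reported 130.7 → residual 0.0 km
A, C, D are mutually consistent (residuals ≈ 0); B is off by 22.0 km.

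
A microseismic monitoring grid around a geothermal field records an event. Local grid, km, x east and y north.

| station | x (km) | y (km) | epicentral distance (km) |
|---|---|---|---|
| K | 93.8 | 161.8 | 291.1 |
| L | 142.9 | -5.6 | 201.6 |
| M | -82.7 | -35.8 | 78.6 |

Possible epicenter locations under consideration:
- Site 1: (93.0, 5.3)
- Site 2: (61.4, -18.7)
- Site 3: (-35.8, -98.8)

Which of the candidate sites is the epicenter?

Site 3

For each candidate, compare |candidate − station| to the reported distance:
Site 1: residuals K 134.6, L 150.5, M 101.8 → max 150.5 km
Site 2: residuals K 107.7, L 119.1, M 66.5 → max 119.1 km
Site 3: residuals K 0.1, L 0.1, M 0.1 → max 0.1 km
Only Site 3 has all residuals ≈ 0.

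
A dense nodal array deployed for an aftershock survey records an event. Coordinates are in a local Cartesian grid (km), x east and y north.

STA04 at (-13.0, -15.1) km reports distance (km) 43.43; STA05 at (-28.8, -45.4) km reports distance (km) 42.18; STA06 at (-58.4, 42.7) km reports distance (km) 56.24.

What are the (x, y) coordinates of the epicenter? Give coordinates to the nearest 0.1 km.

Circle about each station: (x + 13.0)² + (y + 15.1)² = 43.43²; (x + 28.8)² + (y + 45.4)² = 42.18²; (x + 58.4)² + (y − 42.7)² = 56.24².
Subtracting the STA04 equation from the STA05 and STA06 equations removes the quadratic terms:
-31.6 x − 60.6 y = 2600.60
-90.8 x + 115.6 y = 3560.07
Solving the 2×2 system: x ≈ -56.4, y ≈ -13.5 km.

-56.4 km east, -13.5 km north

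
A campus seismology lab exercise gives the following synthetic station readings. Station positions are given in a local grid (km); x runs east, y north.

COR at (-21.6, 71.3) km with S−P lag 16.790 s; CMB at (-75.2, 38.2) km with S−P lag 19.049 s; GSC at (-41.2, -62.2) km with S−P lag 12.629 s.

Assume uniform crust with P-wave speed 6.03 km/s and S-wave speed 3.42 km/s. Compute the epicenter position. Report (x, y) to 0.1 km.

x ≈ 55.3 km, y ≈ -36.8 km

Distance from S−P lag: d = Δt · v_P v_S / (v_P − v_S) = Δt · (6.03·3.42)/(6.03−3.42) ≈ 7.9014·Δt.
So d_COR = 132.66, d_CMB = 150.51, d_GSC = 99.79 km.
Circle about each station: (x + 21.6)² + (y − 71.3)² = 132.66²; (x + 75.2)² + (y − 38.2)² = 150.51²; (x + 41.2)² + (y + 62.2)² = 99.79².
Subtracting the COR equation from the CMB and GSC equations removes the quadratic terms:
-107.2 x − 66.2 y = -3490.55
-39.2 x − 267.0 y = 7656.66
Solving the 2×2 system: x ≈ 55.3, y ≈ -36.8 km.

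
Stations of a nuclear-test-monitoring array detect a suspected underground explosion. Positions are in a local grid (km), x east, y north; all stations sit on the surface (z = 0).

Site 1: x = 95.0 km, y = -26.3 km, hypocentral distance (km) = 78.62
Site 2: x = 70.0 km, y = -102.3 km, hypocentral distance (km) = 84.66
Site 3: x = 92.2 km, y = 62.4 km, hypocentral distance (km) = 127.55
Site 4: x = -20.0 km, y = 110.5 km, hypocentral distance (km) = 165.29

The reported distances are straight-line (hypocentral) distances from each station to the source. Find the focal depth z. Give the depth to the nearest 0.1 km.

z ≈ 43.0 km

Each station gives a sphere (x−x_i)² + (y−y_i)² + z² = d_i² (stations at z=0).
Subtracting the Site 1 sphere from Site 2 and Site 3: z² cancels, leaving linear equations in x and y:
-50.0 x − 152.0 y = 4662.39
-5.6 x + 177.4 y = -7409.99
Solving: x ≈ 30.779, y ≈ -40.798 km (keep extra digits for the depth step; rounded: 30.8, -40.8).
Then from the Site 1 sphere: z² = 78.62² − (x − 95.0)² − (y + 26.3)² with x = 30.779, y = -40.798, so z ≈ 42.972 ≈ 43.0 km.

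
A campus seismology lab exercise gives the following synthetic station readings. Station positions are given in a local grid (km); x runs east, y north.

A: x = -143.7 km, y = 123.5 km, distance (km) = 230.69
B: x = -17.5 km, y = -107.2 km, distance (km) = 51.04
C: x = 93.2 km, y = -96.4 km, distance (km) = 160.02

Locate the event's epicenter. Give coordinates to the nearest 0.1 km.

(-66.8, -94.0)

Circle about each station: (x + 143.7)² + (y − 123.5)² = 230.69²; (x + 17.5)² + (y + 107.2)² = 51.04²; (x − 93.2)² + (y + 96.4)² = 160.02².
Subtracting the A equation from the B and C equations removes the quadratic terms:
252.4 x − 461.4 y = 26508.94
473.8 x − 439.8 y = 9688.74
Solving the 2×2 system: x ≈ -66.8, y ≈ -94.0 km.
Check against A (with the unrounded x, y): √((x + 143.7)²+(y − 123.5)²) = 230.69 ≈ 230.69 km. ✓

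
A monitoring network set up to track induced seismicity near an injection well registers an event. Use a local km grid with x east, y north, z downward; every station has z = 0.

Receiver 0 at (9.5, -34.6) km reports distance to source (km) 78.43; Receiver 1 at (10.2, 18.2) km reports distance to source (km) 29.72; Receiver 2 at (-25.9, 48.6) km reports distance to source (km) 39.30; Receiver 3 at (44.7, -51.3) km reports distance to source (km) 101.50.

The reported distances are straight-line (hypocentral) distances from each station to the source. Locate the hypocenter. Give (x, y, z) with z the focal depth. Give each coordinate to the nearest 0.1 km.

Each station gives a sphere (x−x_i)² + (y−y_i)² + z² = d_i² (stations at z=0).
Subtracting the Receiver 0 sphere from Receiver 1 and Receiver 2: z² cancels, leaving linear equations in x and y:
1.4 x + 105.6 y = 4415.86
-70.8 x + 166.4 y = 6352.13
Solving: x ≈ 8.303, y ≈ 41.707 km (keep extra digits for the depth step; rounded: 8.3, 41.7).
Then from the Receiver 0 sphere: z² = 78.43² − (x − 9.5)² − (y + 34.6)² with x = 8.303, y = 41.707, so z ≈ 18.085 ≈ 18.1 km.

x ≈ 8.3 km, y ≈ 41.7 km, depth ≈ 18.1 km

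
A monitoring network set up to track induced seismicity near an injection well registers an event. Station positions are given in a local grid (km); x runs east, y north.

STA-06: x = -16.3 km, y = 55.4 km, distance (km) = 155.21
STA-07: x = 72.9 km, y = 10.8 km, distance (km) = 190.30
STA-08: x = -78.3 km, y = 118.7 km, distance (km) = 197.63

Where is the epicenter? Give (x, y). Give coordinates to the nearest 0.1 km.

Circle about each station: (x + 16.3)² + (y − 55.4)² = 155.21²; (x − 72.9)² + (y − 10.8)² = 190.30²; (x + 78.3)² + (y − 118.7)² = 197.63².
Subtracting the STA-06 equation from the STA-07 and STA-08 equations removes the quadratic terms:
178.4 x − 89.2 y = -10027.75
-124.0 x + 126.6 y = 1918.26
Solving the 2×2 system: x ≈ -95.3, y ≈ -78.2 km.
Check against STA-06 (with the unrounded x, y): √((x + 16.3)²+(y − 55.4)²) = 155.21 ≈ 155.21 km. ✓

x ≈ -95.3 km, y ≈ -78.2 km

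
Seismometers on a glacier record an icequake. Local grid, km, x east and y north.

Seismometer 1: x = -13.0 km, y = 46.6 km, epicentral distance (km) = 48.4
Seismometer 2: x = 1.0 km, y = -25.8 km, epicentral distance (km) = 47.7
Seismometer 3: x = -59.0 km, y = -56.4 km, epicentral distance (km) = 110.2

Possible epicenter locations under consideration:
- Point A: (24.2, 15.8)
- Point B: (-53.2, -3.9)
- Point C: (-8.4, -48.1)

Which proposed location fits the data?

For each candidate, compare |candidate − station| to the reported distance:
Point A: residuals Seismometer 1 0.1, Seismometer 2 0.1, Seismometer 3 0.0 → max 0.1 km
Point B: residuals Seismometer 1 16.1, Seismometer 2 10.8, Seismometer 3 57.4 → max 57.4 km
Point C: residuals Seismometer 1 46.4, Seismometer 2 23.5, Seismometer 3 58.9 → max 58.9 km
Only Point A has all residuals ≈ 0.

Point A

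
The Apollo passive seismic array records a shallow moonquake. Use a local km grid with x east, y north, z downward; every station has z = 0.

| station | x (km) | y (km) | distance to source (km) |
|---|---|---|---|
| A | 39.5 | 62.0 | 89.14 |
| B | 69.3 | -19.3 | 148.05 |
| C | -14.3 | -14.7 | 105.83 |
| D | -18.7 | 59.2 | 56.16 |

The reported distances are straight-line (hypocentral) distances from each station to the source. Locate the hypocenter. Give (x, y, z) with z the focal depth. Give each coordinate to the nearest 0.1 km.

(-31.5, 75.8, 52.1)

Each station gives a sphere (x−x_i)² + (y−y_i)² + z² = d_i² (stations at z=0).
Subtracting the A sphere from B and C: z² cancels, leaving linear equations in x and y:
59.6 x − 162.6 y = -14202.13
-107.6 x − 153.4 y = -8237.72
Solving: x ≈ -31.502, y ≈ 75.797 km (keep extra digits for the depth step; rounded: -31.5, 75.8).
Then from the A sphere: z² = 89.14² − (x − 39.5)² − (y − 62.0)² with x = -31.502, y = 75.797, so z ≈ 52.099 ≈ 52.1 km.
Check against D (with the unrounded solution): distance 56.16 ≈ 56.16 km. ✓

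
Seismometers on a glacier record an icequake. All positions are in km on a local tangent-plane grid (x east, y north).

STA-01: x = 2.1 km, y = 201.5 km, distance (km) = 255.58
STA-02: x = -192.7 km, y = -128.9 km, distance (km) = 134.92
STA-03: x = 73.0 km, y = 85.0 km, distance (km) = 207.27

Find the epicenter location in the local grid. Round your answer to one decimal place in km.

Circle about each station: (x − 2.1)² + (y − 201.5)² = 255.58²; (x + 192.7)² + (y + 128.9)² = 134.92²; (x − 73.0)² + (y − 85.0)² = 207.27².
Subtracting the STA-01 equation from the STA-02 and STA-03 equations removes the quadratic terms:
-389.6 x − 660.8 y = 60259.57
141.8 x − 233.0 y = -5692.38
Solving the 2×2 system: x ≈ -96.5, y ≈ -34.3 km.

-96.5 km east, -34.3 km north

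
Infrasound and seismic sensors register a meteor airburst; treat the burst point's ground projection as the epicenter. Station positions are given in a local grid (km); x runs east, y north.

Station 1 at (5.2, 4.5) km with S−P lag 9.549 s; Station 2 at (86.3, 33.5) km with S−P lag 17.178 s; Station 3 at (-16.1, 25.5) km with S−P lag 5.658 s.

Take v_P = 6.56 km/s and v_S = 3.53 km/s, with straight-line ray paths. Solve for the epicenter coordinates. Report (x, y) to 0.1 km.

Distance from S−P lag: d = Δt · v_P v_S / (v_P − v_S) = Δt · (6.56·3.53)/(6.56−3.53) ≈ 7.6425·Δt.
So d_Station 1 = 72.98, d_Station 2 = 131.28, d_Station 3 = 43.24 km.
Circle about each station: (x − 5.2)² + (y − 4.5)² = 72.98²; (x − 86.3)² + (y − 33.5)² = 131.28²; (x + 16.1)² + (y − 25.5)² = 43.24².
Subtracting the Station 1 equation from the Station 2 and Station 3 equations removes the quadratic terms:
162.2 x + 58.0 y = -3385.71
-42.6 x + 42.0 y = 4318.55
Solving the 2×2 system: x ≈ -42.3, y ≈ 59.9 km.

(-42.3, 59.9)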